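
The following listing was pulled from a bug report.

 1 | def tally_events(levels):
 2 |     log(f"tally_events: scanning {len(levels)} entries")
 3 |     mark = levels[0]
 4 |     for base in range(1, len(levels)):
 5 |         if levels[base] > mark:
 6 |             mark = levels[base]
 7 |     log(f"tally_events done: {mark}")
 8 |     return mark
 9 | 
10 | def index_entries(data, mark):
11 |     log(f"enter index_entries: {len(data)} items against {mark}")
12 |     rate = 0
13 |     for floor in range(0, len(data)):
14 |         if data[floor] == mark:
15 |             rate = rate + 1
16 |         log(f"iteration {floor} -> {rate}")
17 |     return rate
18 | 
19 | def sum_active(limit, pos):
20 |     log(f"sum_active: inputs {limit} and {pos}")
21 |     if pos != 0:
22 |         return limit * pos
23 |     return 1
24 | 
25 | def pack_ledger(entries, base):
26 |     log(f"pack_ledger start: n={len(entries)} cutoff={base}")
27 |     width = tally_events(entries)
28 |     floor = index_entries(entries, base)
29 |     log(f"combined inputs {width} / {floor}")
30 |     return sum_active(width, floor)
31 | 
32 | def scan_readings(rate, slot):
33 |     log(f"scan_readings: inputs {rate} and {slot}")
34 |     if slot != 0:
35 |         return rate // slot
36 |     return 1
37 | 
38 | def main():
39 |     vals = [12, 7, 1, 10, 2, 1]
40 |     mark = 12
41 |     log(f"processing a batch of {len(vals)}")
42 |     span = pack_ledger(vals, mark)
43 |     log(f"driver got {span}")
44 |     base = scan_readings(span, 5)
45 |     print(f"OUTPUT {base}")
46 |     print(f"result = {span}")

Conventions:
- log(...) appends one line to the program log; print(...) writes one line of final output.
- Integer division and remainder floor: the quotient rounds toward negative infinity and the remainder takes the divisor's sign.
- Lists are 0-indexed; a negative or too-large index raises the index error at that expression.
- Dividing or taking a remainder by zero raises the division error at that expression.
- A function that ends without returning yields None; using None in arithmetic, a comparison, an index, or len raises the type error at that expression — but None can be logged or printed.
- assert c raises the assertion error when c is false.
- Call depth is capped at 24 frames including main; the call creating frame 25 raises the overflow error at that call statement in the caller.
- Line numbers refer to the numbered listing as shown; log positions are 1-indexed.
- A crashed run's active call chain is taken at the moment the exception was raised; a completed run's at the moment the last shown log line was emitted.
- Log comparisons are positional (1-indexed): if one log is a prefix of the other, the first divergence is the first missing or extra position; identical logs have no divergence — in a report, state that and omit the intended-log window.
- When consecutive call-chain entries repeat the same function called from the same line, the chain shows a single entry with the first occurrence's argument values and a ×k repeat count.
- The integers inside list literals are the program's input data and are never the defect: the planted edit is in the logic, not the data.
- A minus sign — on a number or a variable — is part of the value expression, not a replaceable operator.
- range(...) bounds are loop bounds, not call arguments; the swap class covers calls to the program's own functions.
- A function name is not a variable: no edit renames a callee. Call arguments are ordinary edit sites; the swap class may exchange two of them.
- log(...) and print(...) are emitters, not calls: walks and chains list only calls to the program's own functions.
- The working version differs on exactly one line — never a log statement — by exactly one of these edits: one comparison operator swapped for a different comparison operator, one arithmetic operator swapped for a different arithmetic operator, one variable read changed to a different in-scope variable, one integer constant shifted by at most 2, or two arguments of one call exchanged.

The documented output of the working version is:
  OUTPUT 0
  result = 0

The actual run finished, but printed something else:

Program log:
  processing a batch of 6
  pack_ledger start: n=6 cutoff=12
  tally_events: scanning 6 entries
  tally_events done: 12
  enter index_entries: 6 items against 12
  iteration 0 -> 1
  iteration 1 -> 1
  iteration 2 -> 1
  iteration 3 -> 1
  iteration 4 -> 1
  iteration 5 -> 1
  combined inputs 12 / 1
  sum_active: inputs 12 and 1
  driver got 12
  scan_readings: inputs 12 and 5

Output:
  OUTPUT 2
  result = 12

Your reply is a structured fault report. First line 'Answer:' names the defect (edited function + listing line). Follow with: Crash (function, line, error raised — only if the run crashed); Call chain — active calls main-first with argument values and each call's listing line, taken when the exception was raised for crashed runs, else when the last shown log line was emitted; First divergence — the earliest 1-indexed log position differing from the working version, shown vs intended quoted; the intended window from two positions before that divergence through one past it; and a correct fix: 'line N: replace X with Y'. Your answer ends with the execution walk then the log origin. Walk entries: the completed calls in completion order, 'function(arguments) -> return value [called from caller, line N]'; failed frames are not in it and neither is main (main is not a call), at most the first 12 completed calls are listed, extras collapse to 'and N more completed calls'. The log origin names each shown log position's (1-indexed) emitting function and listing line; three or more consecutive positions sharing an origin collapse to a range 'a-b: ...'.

Answer: the defect is in sum_active at line 22.
The tell: At log position 14 the runs split — shown 'driver got 12', but the working version logs 'driver got 0'.
Call chain: main -> scan_readings(12, 5) (called at line 44).
First divergence: position 14; shown 'driver got 12' vs intended 'driver got 0'.
Intended log window:
  12: combined inputs 12 / 1
  13: sum_active: inputs 12 and 1
  14: driver got 0
  15: scan_readings: inputs 0 and 5
Execution walk:
  tally_events([12, 7, 1, 10, 2, 1]) -> 12  [called from pack_ledger, line 27]
  index_entries([12, 7, 1, 10, 2, 1], 12) -> 1  [called from pack_ledger, line 28]
  sum_active(12, 1) -> 12  [called from pack_ledger, line 30]
  pack_ledger([12, 7, 1, 10, 2, 1], 12) -> 12  [called from main, line 42]
  scan_readings(12, 5) -> 2  [called from main, line 44]
Log origin:
  1: emitted by main (line 41)
  2: emitted by pack_ledger (line 26)
  3: emitted by tally_events (line 2)
  4: emitted by tally_events (line 7)
  5: emitted by index_entries (line 11)
  6-11: emitted by index_entries (line 16)
  12: emitted by pack_ledger (line 29)
  13: emitted by sum_active (line 20)
  14: emitted by main (line 43)
  15: emitted by scan_readings (line 33)
A correct fix: line 22: replace `*` with `%`.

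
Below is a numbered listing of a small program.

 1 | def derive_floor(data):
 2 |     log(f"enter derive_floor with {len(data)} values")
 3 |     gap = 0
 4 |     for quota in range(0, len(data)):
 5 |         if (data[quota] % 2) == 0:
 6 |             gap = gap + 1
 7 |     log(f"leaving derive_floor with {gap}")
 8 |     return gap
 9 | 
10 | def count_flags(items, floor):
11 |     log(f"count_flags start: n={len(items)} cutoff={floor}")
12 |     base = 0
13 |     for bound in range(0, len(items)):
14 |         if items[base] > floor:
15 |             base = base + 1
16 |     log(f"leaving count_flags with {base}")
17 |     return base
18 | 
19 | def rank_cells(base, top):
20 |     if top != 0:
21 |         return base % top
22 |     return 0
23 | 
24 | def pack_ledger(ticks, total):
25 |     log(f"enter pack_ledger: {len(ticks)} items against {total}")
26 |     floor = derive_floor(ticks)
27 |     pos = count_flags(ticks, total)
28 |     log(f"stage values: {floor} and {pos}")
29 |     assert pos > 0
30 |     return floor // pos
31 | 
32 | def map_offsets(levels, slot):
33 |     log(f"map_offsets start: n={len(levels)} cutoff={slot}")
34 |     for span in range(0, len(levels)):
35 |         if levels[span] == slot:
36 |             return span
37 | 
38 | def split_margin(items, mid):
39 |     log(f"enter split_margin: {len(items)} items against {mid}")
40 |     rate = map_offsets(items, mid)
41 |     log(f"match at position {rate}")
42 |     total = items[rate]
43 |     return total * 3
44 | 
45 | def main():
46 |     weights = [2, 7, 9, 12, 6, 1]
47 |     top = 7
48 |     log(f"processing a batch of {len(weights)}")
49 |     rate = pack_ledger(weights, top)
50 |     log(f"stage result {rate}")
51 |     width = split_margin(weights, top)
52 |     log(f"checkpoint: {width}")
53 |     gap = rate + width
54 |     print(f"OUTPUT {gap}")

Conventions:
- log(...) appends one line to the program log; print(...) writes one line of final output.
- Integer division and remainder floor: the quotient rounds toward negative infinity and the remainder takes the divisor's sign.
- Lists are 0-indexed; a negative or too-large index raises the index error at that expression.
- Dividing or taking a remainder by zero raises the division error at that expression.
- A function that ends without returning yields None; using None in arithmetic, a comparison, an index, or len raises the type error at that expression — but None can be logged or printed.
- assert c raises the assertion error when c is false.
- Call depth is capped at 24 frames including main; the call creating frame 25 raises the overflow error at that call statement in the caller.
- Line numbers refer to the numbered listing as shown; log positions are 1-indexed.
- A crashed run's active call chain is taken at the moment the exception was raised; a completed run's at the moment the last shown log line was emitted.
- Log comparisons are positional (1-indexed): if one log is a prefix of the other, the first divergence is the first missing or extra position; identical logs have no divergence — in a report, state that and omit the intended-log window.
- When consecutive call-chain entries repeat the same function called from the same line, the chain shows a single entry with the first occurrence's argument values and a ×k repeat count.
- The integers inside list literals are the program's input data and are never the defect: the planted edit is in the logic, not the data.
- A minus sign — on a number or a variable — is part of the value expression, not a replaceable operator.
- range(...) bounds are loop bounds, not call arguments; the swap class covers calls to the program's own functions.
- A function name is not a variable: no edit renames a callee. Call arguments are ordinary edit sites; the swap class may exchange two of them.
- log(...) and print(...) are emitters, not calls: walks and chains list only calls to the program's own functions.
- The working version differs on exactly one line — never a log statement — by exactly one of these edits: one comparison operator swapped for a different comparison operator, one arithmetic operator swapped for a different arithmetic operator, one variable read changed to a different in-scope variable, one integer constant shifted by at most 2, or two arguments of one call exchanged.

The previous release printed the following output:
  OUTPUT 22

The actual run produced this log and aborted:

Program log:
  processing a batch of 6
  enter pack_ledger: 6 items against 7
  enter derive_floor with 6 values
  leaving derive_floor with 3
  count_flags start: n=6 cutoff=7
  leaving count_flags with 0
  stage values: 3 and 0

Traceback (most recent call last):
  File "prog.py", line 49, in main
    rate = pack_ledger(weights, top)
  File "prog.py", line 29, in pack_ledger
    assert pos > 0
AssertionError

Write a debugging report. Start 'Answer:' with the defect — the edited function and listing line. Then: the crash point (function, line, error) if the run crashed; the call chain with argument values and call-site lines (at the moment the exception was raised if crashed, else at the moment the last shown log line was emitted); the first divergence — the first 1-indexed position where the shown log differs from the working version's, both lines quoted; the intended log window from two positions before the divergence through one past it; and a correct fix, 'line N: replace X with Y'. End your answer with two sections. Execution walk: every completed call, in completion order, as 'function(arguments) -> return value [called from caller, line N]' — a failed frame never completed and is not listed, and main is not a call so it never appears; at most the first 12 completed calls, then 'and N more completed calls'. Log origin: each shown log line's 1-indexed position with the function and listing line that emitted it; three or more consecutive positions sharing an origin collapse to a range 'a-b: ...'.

Answer: the defect is in count_flags at line 14.
Key fact: At log position 6 the runs split — shown 'leaving count_flags with 0', but the working version logs 'leaving count_flags with 2'.
Crash: pack_ledger, line 29, AssertionError.
Call chain: main -> pack_ledger([2, 7, 9, 12, 6, 1], 7) (called at line 49).
First divergence: position 6 — shown 'leaving count_flags with 0', intended 'leaving count_flags with 2'.
Intended log window:
  4: leaving derive_floor with 3
  5: count_flags start: n=6 cutoff=7
  6: leaving count_flags with 2
  7: stage values: 3 and 2
Execution walk:
  derive_floor([2, 7, 9, 12, 6, 1]) -> 3  [called from pack_ledger, line 26]
  count_flags([2, 7, 9, 12, 6, 1], 7) -> 0  [called from pack_ledger, line 27]
Log line origins:
  1: logged in main at line 48
  2: logged in pack_ledger at line 25
  3: logged in derive_floor at line 2
  4: logged in derive_floor at line 7
  5: logged in count_flags at line 11
  6: logged in count_flags at line 16
  7: logged in pack_ledger at line 28
A correct fix: line 14: replace `base` with `bound`.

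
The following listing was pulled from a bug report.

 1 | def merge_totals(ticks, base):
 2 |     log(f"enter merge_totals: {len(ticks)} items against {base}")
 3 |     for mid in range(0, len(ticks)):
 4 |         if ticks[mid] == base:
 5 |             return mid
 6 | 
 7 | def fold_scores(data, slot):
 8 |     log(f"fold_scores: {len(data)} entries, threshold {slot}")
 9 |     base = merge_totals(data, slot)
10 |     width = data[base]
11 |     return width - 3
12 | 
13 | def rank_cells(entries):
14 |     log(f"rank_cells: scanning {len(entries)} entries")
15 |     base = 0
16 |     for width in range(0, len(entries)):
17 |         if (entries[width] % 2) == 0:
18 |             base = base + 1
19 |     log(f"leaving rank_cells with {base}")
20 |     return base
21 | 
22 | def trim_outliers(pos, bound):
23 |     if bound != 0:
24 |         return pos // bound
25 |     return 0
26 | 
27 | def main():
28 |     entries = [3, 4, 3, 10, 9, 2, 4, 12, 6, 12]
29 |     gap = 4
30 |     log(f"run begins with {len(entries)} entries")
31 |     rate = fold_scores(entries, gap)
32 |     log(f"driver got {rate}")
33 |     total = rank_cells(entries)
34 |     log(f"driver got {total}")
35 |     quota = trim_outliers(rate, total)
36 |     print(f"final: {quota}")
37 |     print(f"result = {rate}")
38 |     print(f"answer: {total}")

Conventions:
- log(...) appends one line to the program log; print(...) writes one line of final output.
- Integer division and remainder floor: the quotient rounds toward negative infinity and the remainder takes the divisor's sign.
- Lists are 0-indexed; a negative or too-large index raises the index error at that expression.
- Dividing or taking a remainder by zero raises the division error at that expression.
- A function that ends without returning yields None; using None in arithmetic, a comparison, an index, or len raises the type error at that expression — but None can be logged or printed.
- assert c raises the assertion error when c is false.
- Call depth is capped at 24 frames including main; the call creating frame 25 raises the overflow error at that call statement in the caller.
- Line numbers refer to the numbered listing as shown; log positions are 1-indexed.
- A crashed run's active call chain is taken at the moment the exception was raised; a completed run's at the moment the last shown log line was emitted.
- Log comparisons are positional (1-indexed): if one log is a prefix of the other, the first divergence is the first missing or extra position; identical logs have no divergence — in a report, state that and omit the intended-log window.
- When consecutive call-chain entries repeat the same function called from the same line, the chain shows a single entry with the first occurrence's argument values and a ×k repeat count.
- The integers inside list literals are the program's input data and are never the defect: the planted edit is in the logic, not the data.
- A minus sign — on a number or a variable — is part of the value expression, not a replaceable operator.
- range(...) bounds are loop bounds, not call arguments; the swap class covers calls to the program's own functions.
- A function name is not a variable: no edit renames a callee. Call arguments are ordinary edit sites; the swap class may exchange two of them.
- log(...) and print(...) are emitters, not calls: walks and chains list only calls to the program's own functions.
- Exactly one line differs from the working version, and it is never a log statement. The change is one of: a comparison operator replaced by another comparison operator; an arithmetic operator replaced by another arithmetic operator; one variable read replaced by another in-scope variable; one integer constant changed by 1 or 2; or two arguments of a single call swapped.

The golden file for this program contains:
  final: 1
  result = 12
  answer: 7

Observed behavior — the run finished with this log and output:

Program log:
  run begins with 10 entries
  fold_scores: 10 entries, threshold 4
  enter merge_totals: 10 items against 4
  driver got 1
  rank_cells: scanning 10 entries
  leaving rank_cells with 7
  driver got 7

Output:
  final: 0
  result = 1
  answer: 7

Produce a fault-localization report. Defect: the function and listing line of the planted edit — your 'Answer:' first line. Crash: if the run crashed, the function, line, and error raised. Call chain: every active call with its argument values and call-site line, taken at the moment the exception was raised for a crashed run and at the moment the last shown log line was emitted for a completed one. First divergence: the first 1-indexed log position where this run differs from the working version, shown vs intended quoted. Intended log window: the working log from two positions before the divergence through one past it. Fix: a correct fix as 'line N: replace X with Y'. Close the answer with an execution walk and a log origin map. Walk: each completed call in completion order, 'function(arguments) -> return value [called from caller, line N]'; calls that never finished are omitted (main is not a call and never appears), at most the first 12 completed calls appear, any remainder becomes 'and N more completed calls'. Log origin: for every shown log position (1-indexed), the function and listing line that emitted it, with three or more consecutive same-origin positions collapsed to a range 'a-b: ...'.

Answer: the defect is in fold_scores at line 11.
Key fact: At log position 4 the runs split — shown 'driver got 1', but the working version logs 'driver got 12'.
Call chain: main.
First divergence: position 4 — the shown line 'driver got 1' should read 'driver got 12'.
Intended log window:
  2: fold_scores: 10 entries, threshold 4
  3: enter merge_totals: 10 items against 4
  4: driver got 12
  5: rank_cells: scanning 10 entries
Execution walk:
  merge_totals([3, 4, 3, 10, 9, 2, 4, 12, 6, 12], 4) -> 1  [called from fold_scores, line 9]
  fold_scores([3, 4, 3, 10, 9, 2, 4, 12, 6, 12], 4) -> 1  [called from main, line 31]
  rank_cells([3, 4, 3, 10, 9, 2, 4, 12, 6, 12]) -> 7  [called from main, line 33]
  trim_outliers(1, 7) -> 0  [called from main, line 35]
Log origin:
  1: from main, line 30
  2: from fold_scores, line 8
  3: from merge_totals, line 2
  4: from main, line 32
  5: from rank_cells, line 14
  6: from rank_cells, line 19
  7: from main, line 34
A correct fix: line 11: replace `-` with `*`.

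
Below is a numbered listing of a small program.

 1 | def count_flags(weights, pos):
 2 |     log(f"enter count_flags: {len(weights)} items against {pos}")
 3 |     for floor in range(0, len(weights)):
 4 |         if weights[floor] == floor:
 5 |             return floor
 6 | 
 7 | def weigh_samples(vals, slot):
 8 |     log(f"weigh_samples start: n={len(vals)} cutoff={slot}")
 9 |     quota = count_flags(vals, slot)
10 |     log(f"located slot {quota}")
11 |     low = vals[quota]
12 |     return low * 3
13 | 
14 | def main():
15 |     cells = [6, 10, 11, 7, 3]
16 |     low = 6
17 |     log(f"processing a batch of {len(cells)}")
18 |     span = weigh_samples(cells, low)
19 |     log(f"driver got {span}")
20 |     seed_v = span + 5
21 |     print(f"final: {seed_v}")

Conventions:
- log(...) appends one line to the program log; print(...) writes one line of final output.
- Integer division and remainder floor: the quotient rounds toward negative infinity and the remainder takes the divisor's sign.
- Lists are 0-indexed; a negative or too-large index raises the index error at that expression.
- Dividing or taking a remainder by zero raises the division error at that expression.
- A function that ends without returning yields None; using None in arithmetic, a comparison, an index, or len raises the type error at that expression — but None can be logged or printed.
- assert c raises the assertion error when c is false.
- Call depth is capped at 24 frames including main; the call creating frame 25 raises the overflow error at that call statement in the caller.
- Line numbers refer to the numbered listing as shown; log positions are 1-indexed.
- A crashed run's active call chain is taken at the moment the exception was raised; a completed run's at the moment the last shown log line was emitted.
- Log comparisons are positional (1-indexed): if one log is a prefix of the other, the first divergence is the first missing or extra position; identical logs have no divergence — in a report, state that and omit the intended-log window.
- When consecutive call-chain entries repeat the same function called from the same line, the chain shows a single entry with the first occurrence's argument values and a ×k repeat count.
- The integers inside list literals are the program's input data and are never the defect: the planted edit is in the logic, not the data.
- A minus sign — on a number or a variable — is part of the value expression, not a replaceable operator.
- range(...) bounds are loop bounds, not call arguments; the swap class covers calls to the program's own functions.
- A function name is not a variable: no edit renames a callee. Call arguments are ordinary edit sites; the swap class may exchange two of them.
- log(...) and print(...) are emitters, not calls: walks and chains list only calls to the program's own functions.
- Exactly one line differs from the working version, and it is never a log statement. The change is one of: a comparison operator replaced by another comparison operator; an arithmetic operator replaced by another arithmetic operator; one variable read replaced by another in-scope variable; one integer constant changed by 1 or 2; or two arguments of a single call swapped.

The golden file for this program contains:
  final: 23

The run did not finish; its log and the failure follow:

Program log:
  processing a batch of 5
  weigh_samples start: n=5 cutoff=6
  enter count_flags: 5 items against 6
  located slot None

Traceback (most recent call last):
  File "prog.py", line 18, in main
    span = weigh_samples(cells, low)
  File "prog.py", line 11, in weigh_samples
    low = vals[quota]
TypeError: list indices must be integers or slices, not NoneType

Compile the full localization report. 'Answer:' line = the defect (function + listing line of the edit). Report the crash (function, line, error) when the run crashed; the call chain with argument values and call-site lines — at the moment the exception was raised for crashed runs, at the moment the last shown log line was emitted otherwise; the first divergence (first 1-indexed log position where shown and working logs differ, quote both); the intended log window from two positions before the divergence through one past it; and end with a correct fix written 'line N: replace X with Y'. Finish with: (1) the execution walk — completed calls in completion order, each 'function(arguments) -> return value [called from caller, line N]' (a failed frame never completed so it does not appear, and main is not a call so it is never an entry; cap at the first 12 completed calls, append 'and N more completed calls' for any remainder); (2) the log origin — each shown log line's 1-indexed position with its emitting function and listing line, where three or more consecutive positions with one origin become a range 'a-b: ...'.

Answer: the defect is in count_flags at line 4.
Key observation: Everything matches until log position 4, which reads 'located slot None' in place of 'located slot 0'.
Crash: weigh_samples, line 11, TypeError.
Call chain: main -> weigh_samples([6, 10, 11, 7, 3], 6) (called at line 18).
First divergence: position 4 — shown 'located slot None', intended 'located slot 0'.
Intended log window:
  2: weigh_samples start: n=5 cutoff=6
  3: enter count_flags: 5 items against 6
  4: located slot 0
  5: driver got 18
Execution walk:
  count_flags([6, 10, 11, 7, 3], 6) -> None  [called from weigh_samples, line 9]
Log origins:
  1: emitted by main (line 17)
  2: emitted by weigh_samples (line 8)
  3: emitted by count_flags (line 2)
  4: emitted by weigh_samples (line 10)
A correct fix: line 4: replace `weights[floor] == floor` with `weights[floor] == pos`.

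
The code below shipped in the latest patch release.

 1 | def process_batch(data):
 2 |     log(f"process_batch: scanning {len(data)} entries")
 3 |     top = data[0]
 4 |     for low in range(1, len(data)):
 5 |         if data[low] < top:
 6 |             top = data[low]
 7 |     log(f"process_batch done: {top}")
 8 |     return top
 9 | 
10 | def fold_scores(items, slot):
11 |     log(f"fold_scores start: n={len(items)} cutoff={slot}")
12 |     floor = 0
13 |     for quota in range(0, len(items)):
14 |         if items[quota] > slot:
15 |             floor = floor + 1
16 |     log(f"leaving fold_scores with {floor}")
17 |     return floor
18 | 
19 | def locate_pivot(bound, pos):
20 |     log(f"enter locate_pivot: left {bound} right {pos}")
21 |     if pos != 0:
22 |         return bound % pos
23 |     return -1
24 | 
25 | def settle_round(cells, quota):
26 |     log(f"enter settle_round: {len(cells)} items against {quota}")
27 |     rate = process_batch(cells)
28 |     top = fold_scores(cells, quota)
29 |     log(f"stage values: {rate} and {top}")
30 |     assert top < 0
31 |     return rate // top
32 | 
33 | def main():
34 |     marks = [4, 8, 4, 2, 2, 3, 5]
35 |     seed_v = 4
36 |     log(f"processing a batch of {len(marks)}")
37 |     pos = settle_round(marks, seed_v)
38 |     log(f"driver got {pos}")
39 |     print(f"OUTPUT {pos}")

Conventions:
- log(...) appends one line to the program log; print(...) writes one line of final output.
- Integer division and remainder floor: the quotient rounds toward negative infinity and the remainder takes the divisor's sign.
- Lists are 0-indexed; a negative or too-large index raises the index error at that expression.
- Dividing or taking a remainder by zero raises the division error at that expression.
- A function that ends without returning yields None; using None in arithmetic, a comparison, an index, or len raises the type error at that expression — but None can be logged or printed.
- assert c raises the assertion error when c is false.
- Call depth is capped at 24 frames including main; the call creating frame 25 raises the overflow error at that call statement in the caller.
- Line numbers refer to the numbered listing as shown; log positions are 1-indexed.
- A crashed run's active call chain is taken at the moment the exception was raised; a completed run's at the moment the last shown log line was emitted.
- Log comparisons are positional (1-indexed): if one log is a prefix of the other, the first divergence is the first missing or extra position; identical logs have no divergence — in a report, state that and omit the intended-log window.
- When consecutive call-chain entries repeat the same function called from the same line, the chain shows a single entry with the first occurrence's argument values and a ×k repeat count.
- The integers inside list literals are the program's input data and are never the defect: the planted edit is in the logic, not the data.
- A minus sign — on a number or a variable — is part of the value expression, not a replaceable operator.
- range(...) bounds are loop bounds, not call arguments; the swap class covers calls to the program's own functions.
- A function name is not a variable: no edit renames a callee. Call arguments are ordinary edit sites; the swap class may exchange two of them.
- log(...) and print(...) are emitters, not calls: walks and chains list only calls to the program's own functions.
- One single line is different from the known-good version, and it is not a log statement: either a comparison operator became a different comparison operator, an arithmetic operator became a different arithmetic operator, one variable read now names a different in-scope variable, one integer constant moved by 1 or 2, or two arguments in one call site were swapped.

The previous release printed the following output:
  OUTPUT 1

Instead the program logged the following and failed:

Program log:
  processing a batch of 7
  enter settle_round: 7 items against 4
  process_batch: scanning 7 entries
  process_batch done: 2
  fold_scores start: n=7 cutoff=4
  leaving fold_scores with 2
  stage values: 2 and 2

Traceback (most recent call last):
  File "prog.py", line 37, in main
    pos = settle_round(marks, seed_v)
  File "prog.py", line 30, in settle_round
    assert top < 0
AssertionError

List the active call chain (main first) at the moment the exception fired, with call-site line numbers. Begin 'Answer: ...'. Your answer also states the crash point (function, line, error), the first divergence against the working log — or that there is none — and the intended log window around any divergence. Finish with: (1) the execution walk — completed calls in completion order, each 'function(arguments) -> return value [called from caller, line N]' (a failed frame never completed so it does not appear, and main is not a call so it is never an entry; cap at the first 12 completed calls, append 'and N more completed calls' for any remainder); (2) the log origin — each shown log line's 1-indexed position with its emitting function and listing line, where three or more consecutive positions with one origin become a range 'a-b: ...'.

Answer: main -> settle_round (called at line 37).
Key fact: The log ends early — 7 lines, where the working version next logs 'driver got 1'.
Crash: settle_round, line 30, AssertionError.
First divergence: position 8 — the faulty run's log ends after 7 lines; the working version continues with 'driver got 1'.
Intended log window:
  6: leaving fold_scores with 2
  7: stage values: 2 and 2
  8: driver got 1
Execution walk:
  process_batch([4, 8, 4, 2, 2, 3, 5]) -> 2  [called from settle_round, line 27]
  fold_scores([4, 8, 4, 2, 2, 3, 5], 4) -> 2  [called from settle_round, line 28]
Log origins:
  1: emitted by main (line 36)
  2: emitted by settle_round (line 26)
  3: emitted by process_batch (line 2)
  4: emitted by process_batch (line 7)
  5: emitted by fold_scores (line 11)
  6: emitted by fold_scores (line 16)
  7: emitted by settle_round (line 29)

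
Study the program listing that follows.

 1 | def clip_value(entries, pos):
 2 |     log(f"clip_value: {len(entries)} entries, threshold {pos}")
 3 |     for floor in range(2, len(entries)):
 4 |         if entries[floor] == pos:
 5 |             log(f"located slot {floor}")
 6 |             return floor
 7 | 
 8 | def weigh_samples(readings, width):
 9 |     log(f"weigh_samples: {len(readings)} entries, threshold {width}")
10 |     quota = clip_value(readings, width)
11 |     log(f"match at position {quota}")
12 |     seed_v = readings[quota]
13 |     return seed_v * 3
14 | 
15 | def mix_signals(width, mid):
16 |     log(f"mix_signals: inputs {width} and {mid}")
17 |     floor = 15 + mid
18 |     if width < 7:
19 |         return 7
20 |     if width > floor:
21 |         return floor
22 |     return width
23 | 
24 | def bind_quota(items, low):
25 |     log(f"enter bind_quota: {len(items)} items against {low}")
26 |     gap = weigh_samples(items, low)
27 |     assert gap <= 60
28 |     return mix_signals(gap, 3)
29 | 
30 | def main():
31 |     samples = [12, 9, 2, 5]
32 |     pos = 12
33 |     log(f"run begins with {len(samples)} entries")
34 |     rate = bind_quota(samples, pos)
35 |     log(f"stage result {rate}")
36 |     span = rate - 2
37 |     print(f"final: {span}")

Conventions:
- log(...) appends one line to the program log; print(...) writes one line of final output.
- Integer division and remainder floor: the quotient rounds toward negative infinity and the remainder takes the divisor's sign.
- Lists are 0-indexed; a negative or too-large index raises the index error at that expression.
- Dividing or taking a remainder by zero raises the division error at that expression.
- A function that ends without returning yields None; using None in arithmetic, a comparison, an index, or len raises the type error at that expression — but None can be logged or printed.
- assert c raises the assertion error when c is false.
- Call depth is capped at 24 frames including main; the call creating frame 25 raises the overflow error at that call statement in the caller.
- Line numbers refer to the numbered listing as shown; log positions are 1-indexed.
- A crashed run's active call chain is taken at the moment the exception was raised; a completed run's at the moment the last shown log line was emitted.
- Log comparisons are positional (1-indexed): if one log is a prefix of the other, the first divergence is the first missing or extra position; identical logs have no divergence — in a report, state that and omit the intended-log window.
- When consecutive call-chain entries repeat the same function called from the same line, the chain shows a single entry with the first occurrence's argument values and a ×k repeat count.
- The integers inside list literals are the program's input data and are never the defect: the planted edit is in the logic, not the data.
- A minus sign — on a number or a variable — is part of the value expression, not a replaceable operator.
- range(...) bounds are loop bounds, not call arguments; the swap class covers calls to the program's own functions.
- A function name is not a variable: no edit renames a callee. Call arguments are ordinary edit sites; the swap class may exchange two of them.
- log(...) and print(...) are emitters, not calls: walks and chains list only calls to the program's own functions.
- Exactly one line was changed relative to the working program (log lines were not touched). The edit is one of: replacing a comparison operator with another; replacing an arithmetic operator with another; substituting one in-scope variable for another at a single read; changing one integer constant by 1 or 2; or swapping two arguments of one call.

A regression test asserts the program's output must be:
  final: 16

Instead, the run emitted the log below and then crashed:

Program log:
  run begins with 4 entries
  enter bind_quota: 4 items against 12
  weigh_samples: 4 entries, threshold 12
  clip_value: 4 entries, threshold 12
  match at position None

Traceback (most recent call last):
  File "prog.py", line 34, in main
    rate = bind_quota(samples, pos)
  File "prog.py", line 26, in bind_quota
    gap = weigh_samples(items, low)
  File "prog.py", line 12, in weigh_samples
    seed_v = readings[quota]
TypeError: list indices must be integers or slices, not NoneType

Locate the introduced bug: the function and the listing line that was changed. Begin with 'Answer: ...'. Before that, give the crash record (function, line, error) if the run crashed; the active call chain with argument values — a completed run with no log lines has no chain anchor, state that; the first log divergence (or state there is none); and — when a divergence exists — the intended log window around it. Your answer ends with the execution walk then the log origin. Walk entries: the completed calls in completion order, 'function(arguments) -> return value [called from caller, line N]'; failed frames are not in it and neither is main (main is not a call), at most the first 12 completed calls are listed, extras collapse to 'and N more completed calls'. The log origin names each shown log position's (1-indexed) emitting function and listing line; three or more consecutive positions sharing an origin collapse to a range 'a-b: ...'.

Answer: the defect is in clip_value at line 3.
Key fact: The earliest visible damage is log position 5 — 'match at position None' rather than the intended 'located slot 0'.
Crash: weigh_samples, line 12, TypeError.
Call chain: main -> bind_quota([12, 9, 2, 5], 12) (called at line 34) -> weigh_samples([12, 9, 2, 5], 12) (called at line 26).
First divergence: position 5 — shown 'match at position None', intended 'located slot 0'.
Intended log window:
  3: weigh_samples: 4 entries, threshold 12
  4: clip_value: 4 entries, threshold 12
  5: located slot 0
  6: match at position 0
Execution walk:
  clip_value([12, 9, 2, 5], 12) -> None  [called from weigh_samples, line 10]
Log origin:
  1: logged in main at line 33
  2: logged in bind_quota at line 25
  3: logged in weigh_samples at line 9
  4: logged in clip_value at line 2
  5: logged in weigh_samples at line 11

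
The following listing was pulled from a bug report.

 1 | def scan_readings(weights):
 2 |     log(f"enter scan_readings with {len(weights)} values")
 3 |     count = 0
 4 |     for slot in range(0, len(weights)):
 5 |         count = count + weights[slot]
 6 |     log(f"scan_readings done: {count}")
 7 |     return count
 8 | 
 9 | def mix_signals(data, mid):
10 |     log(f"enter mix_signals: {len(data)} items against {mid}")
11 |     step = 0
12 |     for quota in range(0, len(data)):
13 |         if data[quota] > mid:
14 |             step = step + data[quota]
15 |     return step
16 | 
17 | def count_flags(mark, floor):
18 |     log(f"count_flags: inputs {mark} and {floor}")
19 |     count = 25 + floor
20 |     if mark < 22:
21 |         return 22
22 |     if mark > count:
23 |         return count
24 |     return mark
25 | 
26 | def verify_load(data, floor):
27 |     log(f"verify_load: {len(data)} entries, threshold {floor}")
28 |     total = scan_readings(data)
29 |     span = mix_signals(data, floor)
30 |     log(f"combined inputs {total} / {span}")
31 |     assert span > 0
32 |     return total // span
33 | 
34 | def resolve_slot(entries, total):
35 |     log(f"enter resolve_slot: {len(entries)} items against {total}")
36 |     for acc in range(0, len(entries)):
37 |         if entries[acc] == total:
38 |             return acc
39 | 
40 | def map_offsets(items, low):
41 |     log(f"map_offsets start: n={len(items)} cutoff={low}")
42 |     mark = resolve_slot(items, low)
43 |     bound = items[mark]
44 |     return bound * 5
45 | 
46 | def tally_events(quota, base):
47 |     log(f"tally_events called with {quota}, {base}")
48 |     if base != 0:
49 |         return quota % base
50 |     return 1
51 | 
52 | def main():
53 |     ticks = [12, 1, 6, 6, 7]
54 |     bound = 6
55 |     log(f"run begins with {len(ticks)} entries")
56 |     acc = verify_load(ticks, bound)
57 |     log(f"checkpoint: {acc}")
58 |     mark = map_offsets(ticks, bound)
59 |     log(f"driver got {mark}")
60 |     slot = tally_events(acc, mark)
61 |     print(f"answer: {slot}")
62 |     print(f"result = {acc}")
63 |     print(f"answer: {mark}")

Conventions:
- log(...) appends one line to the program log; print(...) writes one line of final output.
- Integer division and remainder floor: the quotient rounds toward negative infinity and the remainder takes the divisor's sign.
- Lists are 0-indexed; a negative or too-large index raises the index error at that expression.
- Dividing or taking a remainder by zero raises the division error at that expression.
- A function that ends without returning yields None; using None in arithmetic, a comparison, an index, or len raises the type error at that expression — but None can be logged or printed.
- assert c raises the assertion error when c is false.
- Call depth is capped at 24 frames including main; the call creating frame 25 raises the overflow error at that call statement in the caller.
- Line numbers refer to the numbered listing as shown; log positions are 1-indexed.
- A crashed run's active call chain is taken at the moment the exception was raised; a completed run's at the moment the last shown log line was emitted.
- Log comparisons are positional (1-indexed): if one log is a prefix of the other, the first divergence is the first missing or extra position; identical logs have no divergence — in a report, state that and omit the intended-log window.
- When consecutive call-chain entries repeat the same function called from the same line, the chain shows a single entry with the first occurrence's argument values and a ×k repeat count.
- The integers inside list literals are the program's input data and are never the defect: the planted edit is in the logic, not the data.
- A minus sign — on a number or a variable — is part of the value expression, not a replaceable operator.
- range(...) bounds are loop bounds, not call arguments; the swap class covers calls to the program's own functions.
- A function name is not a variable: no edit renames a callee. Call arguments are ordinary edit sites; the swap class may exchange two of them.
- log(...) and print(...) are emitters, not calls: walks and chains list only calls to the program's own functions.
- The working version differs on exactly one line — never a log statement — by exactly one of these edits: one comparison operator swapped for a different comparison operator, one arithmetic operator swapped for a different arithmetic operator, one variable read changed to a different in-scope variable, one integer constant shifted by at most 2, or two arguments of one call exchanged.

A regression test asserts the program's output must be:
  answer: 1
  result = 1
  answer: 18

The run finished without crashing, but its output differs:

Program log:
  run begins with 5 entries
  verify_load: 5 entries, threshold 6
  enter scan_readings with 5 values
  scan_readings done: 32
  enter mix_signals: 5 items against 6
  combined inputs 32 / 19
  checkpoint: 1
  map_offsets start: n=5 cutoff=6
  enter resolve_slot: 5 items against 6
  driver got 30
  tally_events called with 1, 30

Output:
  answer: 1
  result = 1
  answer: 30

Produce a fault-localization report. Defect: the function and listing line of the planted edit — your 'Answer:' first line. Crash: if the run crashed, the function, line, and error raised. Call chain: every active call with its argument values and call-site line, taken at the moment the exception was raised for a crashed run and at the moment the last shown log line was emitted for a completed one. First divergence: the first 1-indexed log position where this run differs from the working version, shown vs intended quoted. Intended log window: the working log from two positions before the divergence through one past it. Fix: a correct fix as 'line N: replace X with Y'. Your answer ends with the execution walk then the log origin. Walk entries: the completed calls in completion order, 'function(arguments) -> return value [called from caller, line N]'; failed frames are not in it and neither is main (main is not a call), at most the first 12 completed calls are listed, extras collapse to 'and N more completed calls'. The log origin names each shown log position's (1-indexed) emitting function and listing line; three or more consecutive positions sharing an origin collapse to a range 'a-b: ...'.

Answer: the defect is in map_offsets at line 44.
The tell: The log first diverges at position 10: the faulty run prints 'driver got 30' where the working version prints 'driver got 18'.
Call chain: main -> tally_events(1, 30) (called at line 60).
First divergence: position 10; shown 'driver got 30' vs intended 'driver got 18'.
Intended log window:
  8: map_offsets start: n=5 cutoff=6
  9: enter resolve_slot: 5 items against 6
  10: driver got 18
  11: tally_events called with 1, 18
Execution walk:
  scan_readings([12, 1, 6, 6, 7]) -> 32  [called from verify_load, line 28]
  mix_signals([12, 1, 6, 6, 7], 6) -> 19  [called from verify_load, line 29]
  verify_load([12, 1, 6, 6, 7], 6) -> 1  [called from main, line 56]
  resolve_slot([12, 1, 6, 6, 7], 6) -> 2  [called from map_offsets, line 42]
  map_offsets([12, 1, 6, 6, 7], 6) -> 30  [called from main, line 58]
  tally_events(1, 30) -> 1  [called from main, line 60]
Origin of each log line:
  1 — main, line 55
  2 — verify_load, line 27
  3 — scan_readings, line 2
  4 — scan_readings, line 6
  5 — mix_signals, line 10
  6 — verify_load, line 30
  7 — main, line 57
  8 — map_offsets, line 41
  9 — resolve_slot, line 35
  10 — main, line 59
  11 — tally_events, line 47
A correct fix: line 44: replace `5` with `3`.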